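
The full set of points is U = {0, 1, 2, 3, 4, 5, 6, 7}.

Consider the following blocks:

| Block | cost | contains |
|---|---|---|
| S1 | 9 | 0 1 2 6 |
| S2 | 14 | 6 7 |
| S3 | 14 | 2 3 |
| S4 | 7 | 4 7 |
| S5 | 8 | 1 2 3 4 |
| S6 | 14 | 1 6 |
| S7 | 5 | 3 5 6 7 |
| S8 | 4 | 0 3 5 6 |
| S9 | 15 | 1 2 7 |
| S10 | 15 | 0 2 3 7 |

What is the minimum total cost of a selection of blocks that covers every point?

17

S5, S7, S8 together cover every point (S5 ∪ S7 ∪ S8 = {0, 1, 2, 3, 4, 5, 6, 7}); total cost 8 + 5 + 4 = 17.
No covering selection has total cost below 17.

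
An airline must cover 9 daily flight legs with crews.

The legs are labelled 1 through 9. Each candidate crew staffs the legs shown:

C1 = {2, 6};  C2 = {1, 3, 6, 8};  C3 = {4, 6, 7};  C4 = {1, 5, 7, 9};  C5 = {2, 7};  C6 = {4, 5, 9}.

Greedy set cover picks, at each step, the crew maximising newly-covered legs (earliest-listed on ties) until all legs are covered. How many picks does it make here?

4

Greedy: pick C2 (covers 4 new) → pick C4 (covers 3 new) → pick C1 (covers 1 new) → pick C3 (covers 1 new). Total picks: 4.
(The true minimum cover uses only 3 crews, so greedy is not optimal here.)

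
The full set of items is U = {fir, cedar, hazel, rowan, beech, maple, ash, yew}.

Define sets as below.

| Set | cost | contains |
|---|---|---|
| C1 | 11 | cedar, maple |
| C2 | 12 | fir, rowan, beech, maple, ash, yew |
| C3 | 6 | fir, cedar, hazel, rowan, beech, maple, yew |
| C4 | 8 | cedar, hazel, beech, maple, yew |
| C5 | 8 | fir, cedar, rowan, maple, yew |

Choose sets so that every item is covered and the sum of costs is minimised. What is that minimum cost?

C2, C3 together cover every item (C2 ∪ C3 = {fir, cedar, hazel, rowan, beech, maple, ash, yew}); total cost 12 + 6 = 18.
No covering selection has total cost below 18.

18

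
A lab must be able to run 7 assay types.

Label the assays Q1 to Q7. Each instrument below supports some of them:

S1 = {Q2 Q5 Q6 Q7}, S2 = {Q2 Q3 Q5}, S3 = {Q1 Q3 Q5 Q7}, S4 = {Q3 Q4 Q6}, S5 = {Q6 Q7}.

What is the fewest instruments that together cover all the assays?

3

S2 and S3 and S4 together: S2 ∪ S3 ∪ S4 = {Q1, Q2, Q3, Q4, Q5, Q6, Q7} — every assay is covered.
Only S3 contains Q1, so S3 is forced; the remaining 3 assays need at least 2 more instruments (each remaining instrument adds at most 2) — so at least 3 instruments are needed, and 3 is optimal.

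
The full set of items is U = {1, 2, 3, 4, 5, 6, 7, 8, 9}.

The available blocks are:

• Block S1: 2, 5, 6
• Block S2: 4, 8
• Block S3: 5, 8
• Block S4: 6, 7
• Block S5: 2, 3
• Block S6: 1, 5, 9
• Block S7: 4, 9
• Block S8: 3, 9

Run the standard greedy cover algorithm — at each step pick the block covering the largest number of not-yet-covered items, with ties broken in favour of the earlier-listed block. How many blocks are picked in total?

Greedy: pick S1 (covers 3 new) → pick S2 (covers 2 new) → pick S6 (covers 2 new) → pick S4 (covers 1 new) → pick S5 (covers 1 new). Total picks: 5.
(The true minimum cover uses only 4 blocks, so greedy is not optimal here.)

5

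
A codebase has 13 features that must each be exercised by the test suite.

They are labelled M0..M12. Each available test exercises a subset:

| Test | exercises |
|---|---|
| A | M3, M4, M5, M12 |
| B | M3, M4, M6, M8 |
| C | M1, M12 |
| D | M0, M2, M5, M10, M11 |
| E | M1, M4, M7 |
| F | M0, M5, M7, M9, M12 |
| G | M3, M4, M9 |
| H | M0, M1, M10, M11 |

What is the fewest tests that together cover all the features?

4

B and D and E and F together: B ∪ D ∪ E ∪ F = {M0, M1, M2, M3, M4, M5, M6, M7, M8, M9, M10, M11, M12} — every feature is covered.
No 3 of the 8 tests cover everything (all 56 combinations miss at least one feature), so 4 is optimal.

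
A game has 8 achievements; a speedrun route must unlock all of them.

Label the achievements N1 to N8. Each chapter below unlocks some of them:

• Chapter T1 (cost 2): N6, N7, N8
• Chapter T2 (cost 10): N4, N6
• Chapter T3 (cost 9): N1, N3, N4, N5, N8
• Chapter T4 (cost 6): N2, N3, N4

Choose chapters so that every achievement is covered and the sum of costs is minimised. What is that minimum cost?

17

T1, T3, T4 together cover every achievement (T1 ∪ T3 ∪ T4 = {N1, N2, N3, N4, N5, N6, N7, N8}); total cost 2 + 9 + 6 = 17.
No covering selection has total cost below 17.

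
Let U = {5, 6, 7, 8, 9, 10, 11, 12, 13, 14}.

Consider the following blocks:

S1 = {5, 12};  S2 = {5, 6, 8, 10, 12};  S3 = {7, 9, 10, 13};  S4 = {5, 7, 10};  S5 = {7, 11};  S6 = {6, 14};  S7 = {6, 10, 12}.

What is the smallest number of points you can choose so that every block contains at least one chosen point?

3

The 3 points {7, 12, 14} hit every block.
The blocks S1, S3, S6 are pairwise disjoint, so any hitting set needs a separate point for each — at least 3. Hence 3 is optimal.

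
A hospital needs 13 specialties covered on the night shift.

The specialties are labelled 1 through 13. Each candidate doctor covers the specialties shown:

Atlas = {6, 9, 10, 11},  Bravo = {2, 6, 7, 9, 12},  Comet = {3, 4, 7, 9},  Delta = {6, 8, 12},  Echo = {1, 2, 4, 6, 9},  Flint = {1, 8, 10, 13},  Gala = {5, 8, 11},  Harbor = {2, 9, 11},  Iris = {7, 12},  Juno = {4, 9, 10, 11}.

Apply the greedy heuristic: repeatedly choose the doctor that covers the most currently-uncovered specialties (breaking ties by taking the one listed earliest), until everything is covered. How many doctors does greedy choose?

4

Greedy: pick Bravo (covers 5 new) → pick Flint (covers 4 new) → pick Comet (covers 2 new) → pick Gala (covers 2 new). Total picks: 4.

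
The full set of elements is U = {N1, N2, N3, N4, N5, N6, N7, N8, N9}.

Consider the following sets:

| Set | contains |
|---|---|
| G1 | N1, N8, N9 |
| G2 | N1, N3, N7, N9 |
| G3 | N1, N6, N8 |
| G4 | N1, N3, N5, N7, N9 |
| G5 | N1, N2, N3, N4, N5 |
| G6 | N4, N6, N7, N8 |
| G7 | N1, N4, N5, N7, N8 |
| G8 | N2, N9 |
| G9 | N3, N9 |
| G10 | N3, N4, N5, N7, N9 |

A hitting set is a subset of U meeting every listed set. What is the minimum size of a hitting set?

3

The 3 elements {N5, N6, N9} hit every set.
No choice of 2 elements meets every set, so 3 is the minimum.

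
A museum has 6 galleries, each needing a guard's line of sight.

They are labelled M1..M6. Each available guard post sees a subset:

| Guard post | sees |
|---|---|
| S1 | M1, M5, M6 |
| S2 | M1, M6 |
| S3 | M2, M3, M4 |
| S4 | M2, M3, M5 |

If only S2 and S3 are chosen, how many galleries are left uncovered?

1

Union of S2, S3 = {M1, M2, M3, M4, M6}.
Not covered: M5 — 1 gallery.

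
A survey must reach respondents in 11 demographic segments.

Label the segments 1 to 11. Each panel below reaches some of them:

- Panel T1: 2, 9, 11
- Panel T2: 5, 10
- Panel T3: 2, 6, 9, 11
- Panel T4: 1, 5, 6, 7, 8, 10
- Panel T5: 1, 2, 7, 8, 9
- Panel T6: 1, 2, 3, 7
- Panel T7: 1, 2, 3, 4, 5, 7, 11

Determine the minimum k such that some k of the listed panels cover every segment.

3

T1 and T4 and T7 together: T1 ∪ T4 ∪ T7 = {1, 2, 3, 4, 5, 6, 7, 8, 9, 10, 11} — every segment is covered.
Only T7 contains 4, so T7 is forced; the remaining 4 segments need at least 2 more panels (each remaining panel adds at most 3) — so at least 3 panels are needed, and 3 is optimal.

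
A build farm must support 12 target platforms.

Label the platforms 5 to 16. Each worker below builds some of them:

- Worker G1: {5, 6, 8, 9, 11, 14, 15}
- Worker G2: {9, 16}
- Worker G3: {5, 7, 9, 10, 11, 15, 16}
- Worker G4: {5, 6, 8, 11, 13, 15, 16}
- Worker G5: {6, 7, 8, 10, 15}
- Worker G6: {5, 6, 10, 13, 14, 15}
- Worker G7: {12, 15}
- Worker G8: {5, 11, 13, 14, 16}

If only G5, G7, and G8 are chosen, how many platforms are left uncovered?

1

Union of G5, G7, G8 = {5, 6, 7, 8, 10, 11, 12, 13, 14, 15, 16}.
Not covered: 9 — 1 platform.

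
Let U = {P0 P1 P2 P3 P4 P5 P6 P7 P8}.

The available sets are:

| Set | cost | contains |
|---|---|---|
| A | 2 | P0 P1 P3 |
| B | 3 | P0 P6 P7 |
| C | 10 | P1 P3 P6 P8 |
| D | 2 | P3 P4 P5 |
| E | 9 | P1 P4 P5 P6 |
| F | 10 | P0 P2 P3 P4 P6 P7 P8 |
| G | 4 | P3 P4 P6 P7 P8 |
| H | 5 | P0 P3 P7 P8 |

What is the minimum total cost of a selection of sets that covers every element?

A, D, F together cover every element (A ∪ D ∪ F = {P0, P1, P2, P3, P4, P5, P6, P7, P8}); total cost 2 + 2 + 10 = 14.
The greedy pick A, D, G, F costs 18; no covering selection beats 14.

14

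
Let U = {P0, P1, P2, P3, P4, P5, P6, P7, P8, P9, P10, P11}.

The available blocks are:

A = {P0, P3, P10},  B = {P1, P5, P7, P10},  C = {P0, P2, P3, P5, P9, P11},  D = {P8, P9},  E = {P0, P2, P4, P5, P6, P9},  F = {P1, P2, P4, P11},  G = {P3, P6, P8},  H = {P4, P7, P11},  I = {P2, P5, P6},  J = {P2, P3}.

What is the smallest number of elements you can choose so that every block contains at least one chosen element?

Take T = {P2, P8, P10, P11}. Each listed block contains at least one of these, so T is a hitting set of size 4.
The blocks A, D, H, I are pairwise disjoint, so any hitting set needs a separate element for each — at least 4. Hence 4 is optimal.

4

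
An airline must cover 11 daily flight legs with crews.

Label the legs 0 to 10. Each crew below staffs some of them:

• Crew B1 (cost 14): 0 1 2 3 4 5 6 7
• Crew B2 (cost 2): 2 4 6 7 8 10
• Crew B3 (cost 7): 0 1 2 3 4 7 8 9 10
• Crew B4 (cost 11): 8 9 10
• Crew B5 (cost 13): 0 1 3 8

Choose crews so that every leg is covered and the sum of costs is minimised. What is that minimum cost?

B1, B3 together cover every leg (B1 ∪ B3 = {0, 1, 2, 3, 4, 5, 6, 7, 8, 9, 10}); total cost 14 + 7 = 21.
The greedy pick B2, B3, B1 costs 23; no covering selection beats 21.

21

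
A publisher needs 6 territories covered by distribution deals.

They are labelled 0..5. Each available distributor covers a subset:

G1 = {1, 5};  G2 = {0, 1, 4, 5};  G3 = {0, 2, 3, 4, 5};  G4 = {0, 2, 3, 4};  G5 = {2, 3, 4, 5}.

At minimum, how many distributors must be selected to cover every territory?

Take {G2, G4}. Their union is {0, 1, 2, 3, 4, 5}, which is all 6 territories.
No single distributor has all 6 territories (the largest, G3, has 5), so 2 is optimal.

2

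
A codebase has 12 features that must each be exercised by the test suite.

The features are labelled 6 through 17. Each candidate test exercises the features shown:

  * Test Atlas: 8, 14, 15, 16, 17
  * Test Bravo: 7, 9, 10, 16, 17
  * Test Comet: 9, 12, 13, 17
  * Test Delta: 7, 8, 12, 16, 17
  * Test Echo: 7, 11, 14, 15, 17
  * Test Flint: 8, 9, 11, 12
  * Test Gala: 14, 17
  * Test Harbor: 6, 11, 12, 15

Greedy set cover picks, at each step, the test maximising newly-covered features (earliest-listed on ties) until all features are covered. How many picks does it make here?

4

Greedy: pick Atlas (covers 5 new) → pick Bravo (covers 3 new) → pick Harbor (covers 3 new) → pick Comet (covers 1 new). Total picks: 4.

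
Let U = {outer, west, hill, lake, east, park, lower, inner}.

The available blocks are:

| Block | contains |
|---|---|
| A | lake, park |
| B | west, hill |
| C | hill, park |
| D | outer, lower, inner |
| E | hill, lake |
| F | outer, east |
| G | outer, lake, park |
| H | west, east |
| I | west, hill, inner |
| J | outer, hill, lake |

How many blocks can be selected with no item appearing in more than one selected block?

3

A, F, I are pairwise disjoint (A={lake,park}; F={outer,east}; I={west,hill,inner}).
Every remaining block overlaps one of these, and no 4 of the listed blocks are pairwise disjoint, so 3 is the maximum.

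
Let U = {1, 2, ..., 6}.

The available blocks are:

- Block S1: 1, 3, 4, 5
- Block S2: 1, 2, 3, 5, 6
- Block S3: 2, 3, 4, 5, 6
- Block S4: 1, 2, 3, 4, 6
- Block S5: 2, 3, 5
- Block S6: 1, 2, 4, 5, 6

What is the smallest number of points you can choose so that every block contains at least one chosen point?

The 2 points {3, 5} hit every block.
No single point lies in every block, so at least 2 are needed and 2 is optimal.

2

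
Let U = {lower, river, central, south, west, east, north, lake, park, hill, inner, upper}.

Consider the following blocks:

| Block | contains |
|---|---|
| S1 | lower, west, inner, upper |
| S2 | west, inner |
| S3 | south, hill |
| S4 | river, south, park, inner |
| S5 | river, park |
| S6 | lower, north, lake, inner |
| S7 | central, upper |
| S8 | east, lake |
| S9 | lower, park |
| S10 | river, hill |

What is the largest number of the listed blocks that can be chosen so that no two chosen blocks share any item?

5

S2, S3, S5, S7, S8 are pairwise disjoint (S2={west,inner}; S3={south,hill}; S5={river,park}; S7={central,upper}; S8={east,lake}).
Every remaining block overlaps one of these, and no 6 of the listed blocks are pairwise disjoint, so 5 is the maximum.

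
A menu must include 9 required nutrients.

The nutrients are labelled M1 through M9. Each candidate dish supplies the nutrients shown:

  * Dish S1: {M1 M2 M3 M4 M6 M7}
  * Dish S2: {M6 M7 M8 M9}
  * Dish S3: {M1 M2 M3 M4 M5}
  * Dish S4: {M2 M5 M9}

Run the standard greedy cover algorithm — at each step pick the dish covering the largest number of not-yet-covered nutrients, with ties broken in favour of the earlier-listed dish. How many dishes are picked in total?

Greedy: pick S1 (covers 6 new) → pick S2 (covers 2 new) → pick S3 (covers 1 new). Total picks: 3.
(The true minimum cover uses only 2 dishes, so greedy is not optimal here.)

3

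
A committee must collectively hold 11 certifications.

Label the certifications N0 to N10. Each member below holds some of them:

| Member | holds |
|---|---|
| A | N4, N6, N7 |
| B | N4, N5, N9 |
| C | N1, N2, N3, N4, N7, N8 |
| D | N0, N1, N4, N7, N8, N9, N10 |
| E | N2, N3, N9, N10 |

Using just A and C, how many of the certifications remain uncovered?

Union of A, C = {N1, N2, N3, N4, N6, N7, N8}.
Not covered: N0, N5, N9, N10 — 4 certifications.

4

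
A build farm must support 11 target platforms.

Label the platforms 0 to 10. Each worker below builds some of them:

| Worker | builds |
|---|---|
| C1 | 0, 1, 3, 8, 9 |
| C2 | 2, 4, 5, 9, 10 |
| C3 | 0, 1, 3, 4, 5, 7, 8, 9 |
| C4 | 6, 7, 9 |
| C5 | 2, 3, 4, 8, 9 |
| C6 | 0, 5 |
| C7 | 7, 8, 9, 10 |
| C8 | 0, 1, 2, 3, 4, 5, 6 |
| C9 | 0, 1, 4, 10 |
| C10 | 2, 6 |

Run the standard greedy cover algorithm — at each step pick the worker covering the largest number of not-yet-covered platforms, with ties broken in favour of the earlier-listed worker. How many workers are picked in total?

3

Greedy: pick C3 (covers 8 new) → pick C2 (covers 2 new) → pick C4 (covers 1 new). Total picks: 3.
(The true minimum cover uses only 2 workers, so greedy is not optimal here.)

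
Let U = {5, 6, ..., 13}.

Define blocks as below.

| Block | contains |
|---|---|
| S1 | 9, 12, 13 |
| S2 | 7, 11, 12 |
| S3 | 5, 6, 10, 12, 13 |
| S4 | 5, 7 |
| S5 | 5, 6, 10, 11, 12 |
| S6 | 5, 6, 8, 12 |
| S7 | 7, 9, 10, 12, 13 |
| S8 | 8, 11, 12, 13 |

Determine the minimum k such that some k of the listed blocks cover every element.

Take {S5, S7, S8}. Their union is {5, 6, 7, 8, 9, 10, 11, 12, 13}, which is all 9 elements.
No 2 of the 8 blocks cover everything (all 28 combinations miss at least one element), so 3 is optimal.

3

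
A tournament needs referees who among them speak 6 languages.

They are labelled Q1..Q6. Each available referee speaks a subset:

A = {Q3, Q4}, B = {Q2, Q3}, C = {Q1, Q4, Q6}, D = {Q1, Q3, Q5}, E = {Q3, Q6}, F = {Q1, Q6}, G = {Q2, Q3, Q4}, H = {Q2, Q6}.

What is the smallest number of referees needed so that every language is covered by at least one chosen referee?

Take {B, C, D}. Their union is {Q1, Q2, Q3, Q4, Q5, Q6}, which is all 6 languages.
Only D contains Q5, so D is forced; the remaining 3 languages need at least 2 more referees (each remaining referee adds at most 2) — so at least 3 referees are needed, and 3 is optimal.

3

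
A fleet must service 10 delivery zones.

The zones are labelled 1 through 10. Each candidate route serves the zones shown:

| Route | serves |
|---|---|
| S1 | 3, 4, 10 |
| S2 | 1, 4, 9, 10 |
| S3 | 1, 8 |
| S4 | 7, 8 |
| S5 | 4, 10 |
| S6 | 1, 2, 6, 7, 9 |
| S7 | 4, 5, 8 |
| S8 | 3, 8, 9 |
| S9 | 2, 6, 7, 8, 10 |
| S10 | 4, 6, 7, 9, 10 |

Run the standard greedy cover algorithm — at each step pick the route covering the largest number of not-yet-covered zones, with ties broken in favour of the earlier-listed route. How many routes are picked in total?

3

Greedy: pick S6 (covers 5 new) → pick S1 (covers 3 new) → pick S7 (covers 2 new). Total picks: 3.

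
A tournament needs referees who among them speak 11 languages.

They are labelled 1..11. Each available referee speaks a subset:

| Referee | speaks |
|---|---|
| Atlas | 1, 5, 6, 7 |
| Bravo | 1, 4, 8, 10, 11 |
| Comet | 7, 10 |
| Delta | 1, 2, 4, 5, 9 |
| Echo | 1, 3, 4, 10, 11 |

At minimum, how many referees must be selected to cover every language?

4

Take {Atlas, Bravo, Delta, Echo}. Their union is {1, 2, 3, 4, 5, 6, 7, 8, 9, 10, 11}, which is all 11 languages.
No 3 of the 5 referees cover everything (all 10 combinations miss at least one language), so 4 is optimal.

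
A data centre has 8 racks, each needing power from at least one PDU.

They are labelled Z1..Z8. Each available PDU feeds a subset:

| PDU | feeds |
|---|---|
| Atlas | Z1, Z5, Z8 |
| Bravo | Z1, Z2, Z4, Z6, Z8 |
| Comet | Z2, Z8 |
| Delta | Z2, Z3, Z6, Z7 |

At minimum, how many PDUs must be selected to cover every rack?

3

Take {Atlas, Bravo, Delta}. Their union is {Z1, Z2, Z3, Z4, Z5, Z6, Z7, Z8}, which is all 8 racks.
Only Delta contains Z3, so Delta is forced; the remaining 4 racks need at least 2 more PDUs (each remaining PDU adds at most 3) — so at least 3 PDUs are needed, and 3 is optimal.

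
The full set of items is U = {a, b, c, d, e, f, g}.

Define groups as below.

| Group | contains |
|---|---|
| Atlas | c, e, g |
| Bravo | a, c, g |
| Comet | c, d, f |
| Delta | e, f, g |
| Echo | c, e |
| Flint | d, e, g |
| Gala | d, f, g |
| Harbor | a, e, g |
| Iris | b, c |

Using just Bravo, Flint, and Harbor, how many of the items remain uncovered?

2

Union of Bravo, Flint, Harbor = {a, c, d, e, g}.
Not covered: b, f — 2 items.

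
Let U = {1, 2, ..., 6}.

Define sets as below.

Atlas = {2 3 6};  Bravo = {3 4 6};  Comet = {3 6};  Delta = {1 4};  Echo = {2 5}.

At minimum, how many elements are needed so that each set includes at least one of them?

3

Take H = {4, 5, 6}. Each listed set contains at least one of these, so H is a hitting set of size 3.
The sets Comet, Delta, Echo are pairwise disjoint, so any hitting set needs a separate element for each — at least 3. Hence 3 is optimal.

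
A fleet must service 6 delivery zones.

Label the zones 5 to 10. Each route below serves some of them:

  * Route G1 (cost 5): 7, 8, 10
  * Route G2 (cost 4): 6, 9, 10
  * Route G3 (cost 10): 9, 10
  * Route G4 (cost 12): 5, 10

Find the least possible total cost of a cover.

21

G1, G2, G4 together cover every zone (G1 ∪ G2 ∪ G4 = {5, 6, 7, 8, 9, 10}); total cost 5 + 4 + 12 = 21.
No covering selection has total cost below 21.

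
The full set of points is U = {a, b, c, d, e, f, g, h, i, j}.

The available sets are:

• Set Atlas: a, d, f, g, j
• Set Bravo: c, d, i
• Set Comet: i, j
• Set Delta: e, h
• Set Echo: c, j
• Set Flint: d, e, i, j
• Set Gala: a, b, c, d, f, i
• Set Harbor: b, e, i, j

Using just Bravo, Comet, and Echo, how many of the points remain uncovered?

6

Union of Bravo, Comet, Echo = {c, d, i, j}.
Not covered: a, b, e, f, g, h — 6 points.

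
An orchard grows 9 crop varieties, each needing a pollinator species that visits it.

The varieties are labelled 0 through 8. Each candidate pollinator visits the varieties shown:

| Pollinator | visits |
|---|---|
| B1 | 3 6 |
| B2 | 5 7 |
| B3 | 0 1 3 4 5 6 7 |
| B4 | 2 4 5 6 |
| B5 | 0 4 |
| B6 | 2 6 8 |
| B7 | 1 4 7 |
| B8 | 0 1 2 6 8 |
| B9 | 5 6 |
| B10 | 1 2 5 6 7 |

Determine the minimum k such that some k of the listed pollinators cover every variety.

Take {B3, B8}. Their union is {0, 1, 2, 3, 4, 5, 6, 7, 8}, which is all 9 varieties.
No single pollinator has all 9 varieties (the largest, B3, has 7), so 2 is optimal.

2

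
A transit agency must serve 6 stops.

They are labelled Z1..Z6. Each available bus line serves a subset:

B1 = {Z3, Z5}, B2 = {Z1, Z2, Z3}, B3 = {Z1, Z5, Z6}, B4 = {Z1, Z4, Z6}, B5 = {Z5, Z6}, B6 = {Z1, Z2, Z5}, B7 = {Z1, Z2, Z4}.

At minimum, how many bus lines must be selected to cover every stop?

3

B1 and B5 and B7 together: B1 ∪ B5 ∪ B7 = {Z1, Z2, Z3, Z4, Z5, Z6} — every stop is covered.
No 2 of the 7 bus lines cover everything (all 21 combinations miss at least one stop), so 3 is optimal.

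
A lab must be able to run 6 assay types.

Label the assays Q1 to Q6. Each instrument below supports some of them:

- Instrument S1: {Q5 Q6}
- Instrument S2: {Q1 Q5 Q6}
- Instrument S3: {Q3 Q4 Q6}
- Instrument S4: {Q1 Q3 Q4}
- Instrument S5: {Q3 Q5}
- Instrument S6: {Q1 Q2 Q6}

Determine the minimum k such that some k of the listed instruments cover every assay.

3

Take {S1, S3, S6}. Their union is {Q1, Q2, Q3, Q4, Q5, Q6}, which is all 6 assays.
Only S6 contains Q2, so S6 is forced; the remaining 3 assays need at least 2 more instruments (each remaining instrument adds at most 2) — so at least 3 instruments are needed, and 3 is optimal.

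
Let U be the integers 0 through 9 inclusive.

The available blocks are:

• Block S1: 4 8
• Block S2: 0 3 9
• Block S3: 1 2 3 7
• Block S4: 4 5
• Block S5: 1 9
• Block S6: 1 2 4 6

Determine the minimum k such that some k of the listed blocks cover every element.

Take {S1, S2, S3, S4, S6}. Their union is {0, 1, 2, 3, 4, 5, 6, 7, 8, 9}, which is all 10 elements.
No 4 of the 6 blocks cover everything (all 15 combinations miss at least one element), so 5 is optimal.

5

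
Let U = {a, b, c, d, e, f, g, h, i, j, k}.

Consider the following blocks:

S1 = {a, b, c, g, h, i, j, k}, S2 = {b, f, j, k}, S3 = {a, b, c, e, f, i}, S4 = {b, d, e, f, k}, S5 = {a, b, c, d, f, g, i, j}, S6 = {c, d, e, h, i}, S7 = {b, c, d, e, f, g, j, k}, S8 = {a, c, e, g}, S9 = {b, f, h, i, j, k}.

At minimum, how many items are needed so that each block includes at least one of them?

T = {b, e} meets every block (each contains at least one member of T), and |T| = 2.
The blocks S2, S8 are pairwise disjoint, so any hitting set needs a separate item for each — at least 2. Hence 2 is optimal.

2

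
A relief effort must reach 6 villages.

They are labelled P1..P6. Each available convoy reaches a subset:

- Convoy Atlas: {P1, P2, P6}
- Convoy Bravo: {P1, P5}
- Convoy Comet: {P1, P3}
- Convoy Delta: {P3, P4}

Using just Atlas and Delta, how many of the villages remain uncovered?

1

Union of Atlas, Delta = {P1, P2, P3, P4, P6}.
Not covered: P5 — 1 village.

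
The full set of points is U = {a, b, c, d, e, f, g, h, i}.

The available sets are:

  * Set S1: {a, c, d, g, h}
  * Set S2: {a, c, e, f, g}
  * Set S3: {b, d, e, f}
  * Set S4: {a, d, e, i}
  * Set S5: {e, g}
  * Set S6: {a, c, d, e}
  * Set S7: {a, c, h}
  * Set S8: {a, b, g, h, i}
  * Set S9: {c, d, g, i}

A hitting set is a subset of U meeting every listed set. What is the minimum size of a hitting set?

The 3 points {d, e, h} hit every set.
No choice of 2 points meets every set, so 3 is the minimum.

3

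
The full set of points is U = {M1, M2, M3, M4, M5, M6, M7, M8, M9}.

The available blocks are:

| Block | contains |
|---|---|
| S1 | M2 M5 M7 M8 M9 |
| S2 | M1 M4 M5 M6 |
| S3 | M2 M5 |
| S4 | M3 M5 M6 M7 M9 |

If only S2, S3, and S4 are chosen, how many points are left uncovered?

1

Union of S2, S3, S4 = {M1, M2, M3, M4, M5, M6, M7, M9}.
Not covered: M8 — 1 point.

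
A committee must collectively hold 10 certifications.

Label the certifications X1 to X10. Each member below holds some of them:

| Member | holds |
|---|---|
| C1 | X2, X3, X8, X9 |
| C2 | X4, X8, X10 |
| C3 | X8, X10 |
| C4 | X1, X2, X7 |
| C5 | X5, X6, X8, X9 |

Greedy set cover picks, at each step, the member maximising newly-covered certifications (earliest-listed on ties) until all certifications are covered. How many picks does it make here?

Greedy: pick C1 (covers 4 new) → pick C2 (covers 2 new) → pick C4 (covers 2 new) → pick C5 (covers 2 new). Total picks: 4.

4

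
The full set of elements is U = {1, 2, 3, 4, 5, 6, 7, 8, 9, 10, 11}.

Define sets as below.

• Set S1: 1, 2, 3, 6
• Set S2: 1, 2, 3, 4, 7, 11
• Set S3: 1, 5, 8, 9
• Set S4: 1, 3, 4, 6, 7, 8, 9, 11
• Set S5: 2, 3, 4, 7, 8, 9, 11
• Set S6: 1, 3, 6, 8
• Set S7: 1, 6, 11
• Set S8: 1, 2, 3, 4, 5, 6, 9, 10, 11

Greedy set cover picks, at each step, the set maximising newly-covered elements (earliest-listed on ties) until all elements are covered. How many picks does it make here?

Greedy: pick S8 (covers 9 new) → pick S4 (covers 2 new). Total picks: 2.

2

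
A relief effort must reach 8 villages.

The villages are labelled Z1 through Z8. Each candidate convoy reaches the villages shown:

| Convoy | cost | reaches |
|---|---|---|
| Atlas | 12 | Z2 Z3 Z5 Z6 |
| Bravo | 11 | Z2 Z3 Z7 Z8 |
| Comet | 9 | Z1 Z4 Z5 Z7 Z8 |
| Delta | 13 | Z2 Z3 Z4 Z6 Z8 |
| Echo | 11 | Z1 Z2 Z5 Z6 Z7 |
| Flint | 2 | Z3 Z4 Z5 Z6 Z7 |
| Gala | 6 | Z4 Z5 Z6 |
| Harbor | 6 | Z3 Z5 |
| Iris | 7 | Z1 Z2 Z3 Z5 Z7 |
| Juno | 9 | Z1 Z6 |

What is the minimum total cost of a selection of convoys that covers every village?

Comet, Flint, Iris together cover every village (Comet ∪ Flint ∪ Iris = {Z1, Z2, Z3, Z4, Z5, Z6, Z7, Z8}); total cost 9 + 2 + 7 = 18.
No covering selection has total cost below 18.

18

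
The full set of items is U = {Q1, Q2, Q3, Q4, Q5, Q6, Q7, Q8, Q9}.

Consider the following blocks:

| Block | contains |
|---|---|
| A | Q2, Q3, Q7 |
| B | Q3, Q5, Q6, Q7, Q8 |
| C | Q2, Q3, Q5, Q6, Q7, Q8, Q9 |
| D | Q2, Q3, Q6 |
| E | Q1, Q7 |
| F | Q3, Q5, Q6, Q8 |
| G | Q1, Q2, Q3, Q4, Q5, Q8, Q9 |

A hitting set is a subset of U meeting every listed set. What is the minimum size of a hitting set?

2

The 2 items {Q1, Q3} hit every block.
The blocks E, F are pairwise disjoint, so any hitting set needs a separate item for each — at least 2. Hence 2 is optimal.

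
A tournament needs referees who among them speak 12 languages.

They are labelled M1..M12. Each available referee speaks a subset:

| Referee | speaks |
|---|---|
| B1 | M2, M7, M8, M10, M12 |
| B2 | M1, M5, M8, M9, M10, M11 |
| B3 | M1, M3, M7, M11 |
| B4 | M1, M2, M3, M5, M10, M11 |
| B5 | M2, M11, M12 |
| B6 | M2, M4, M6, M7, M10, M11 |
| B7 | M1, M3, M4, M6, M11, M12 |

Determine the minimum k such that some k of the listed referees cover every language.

3

Take {B2, B6, B7}. Their union is {M1, M2, M3, M4, M5, M6, M7, M8, M9, M10, M11, M12}, which is all 12 languages.
Only B2 contains M9, so B2 is forced; the remaining 6 languages need at least 2 more referees (each remaining referee adds at most 4) — so at least 3 referees are needed, and 3 is optimal.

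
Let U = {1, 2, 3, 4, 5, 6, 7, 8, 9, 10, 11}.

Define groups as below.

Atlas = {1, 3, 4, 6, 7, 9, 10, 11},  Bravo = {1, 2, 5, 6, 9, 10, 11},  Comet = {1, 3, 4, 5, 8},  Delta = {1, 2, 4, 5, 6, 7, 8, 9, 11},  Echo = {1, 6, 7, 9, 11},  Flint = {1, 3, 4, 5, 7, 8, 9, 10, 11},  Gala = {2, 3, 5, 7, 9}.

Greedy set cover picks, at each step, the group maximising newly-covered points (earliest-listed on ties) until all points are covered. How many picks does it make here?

Greedy: pick Delta (covers 9 new) → pick Atlas (covers 2 new). Total picks: 2.

2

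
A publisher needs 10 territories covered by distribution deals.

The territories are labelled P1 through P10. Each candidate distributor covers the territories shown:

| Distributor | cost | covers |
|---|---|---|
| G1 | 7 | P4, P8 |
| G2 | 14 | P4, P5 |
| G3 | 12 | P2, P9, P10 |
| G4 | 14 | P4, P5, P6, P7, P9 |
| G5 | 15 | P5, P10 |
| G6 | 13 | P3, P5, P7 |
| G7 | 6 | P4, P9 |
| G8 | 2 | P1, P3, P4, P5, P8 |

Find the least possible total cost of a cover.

28

G3, G4, G8 together cover every territory (G3 ∪ G4 ∪ G8 = {P1, P2, P3, P4, P5, P6, P7, P8, P9, P10}); total cost 12 + 14 + 2 = 28.
No covering selection has total cost below 28.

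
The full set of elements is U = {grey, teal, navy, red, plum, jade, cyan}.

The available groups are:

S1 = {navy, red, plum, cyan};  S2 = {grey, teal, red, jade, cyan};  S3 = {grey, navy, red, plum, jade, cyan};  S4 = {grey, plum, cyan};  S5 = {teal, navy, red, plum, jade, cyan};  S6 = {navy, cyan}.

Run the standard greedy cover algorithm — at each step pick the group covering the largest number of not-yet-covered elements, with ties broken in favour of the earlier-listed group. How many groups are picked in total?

2

Greedy: pick S3 (covers 6 new) → pick S2 (covers 1 new). Total picks: 2.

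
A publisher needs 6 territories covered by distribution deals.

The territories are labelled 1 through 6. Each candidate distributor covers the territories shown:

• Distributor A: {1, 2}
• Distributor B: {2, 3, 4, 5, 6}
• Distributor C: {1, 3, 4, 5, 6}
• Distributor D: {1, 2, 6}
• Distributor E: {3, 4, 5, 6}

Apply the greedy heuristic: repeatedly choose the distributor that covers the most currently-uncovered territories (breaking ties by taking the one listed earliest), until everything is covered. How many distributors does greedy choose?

2

Greedy: pick B (covers 5 new) → pick A (covers 1 new). Total picks: 2.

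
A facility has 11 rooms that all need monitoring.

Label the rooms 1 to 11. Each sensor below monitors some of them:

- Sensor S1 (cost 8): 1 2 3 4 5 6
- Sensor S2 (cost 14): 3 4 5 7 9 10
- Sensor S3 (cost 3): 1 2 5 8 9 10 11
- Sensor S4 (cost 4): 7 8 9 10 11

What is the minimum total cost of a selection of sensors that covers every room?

S1, S4 together cover every room (S1 ∪ S4 = {1, 2, 3, 4, 5, 6, 7, 8, 9, 10, 11}); total cost 8 + 4 = 12.
The greedy pick S3, S1, S4 costs 15; no covering selection beats 12.

12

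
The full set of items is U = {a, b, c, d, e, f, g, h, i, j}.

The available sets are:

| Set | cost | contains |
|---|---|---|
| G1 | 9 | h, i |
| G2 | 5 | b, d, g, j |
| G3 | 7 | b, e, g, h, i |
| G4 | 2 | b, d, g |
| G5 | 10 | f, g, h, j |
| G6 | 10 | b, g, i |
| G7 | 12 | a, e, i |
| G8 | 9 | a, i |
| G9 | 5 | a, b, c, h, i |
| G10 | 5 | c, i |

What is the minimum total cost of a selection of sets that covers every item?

24

G3, G4, G5, G9 together cover every item (G3 ∪ G4 ∪ G5 ∪ G9 = {a, b, c, d, e, f, g, h, i, j}); total cost 7 + 2 + 10 + 5 = 24.
The greedy pick G4, G9, G2, G3, G5 costs 29; no covering selection beats 24.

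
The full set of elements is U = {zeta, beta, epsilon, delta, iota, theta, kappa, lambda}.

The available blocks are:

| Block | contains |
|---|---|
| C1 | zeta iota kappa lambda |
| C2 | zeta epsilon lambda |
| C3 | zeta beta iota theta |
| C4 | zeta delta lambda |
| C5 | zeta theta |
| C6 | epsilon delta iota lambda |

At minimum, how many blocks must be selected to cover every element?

3

C1, C3, and C6 cover everything between them: the union {zeta, beta, epsilon, delta, iota, theta, kappa, lambda} is all of U.
Only C3 contains beta, so C3 is forced; the remaining 4 elements need at least 2 more blocks (each remaining block adds at most 3) — so at least 3 blocks are needed, and 3 is optimal.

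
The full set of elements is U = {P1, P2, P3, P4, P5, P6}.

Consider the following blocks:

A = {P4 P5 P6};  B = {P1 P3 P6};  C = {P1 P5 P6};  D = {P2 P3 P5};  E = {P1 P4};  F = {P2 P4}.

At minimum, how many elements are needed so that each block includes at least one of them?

H = {P1, P2, P6} meets every block (each contains at least one member of H), and |H| = 3.
No choice of 2 elements meets every block, so 3 is the minimum.

3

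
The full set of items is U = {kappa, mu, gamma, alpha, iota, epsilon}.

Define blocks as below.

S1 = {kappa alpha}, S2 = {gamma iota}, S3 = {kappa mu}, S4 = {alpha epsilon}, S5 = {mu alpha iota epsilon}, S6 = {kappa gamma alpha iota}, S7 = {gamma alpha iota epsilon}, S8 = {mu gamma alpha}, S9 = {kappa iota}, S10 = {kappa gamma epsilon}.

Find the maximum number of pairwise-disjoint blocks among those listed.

S2, S3, S4 are pairwise disjoint (S2={gamma,iota}; S3={kappa,mu}; S4={alpha,epsilon}).
Every remaining block overlaps one of these, and no 4 of the listed blocks are pairwise disjoint, so 3 is the maximum.

3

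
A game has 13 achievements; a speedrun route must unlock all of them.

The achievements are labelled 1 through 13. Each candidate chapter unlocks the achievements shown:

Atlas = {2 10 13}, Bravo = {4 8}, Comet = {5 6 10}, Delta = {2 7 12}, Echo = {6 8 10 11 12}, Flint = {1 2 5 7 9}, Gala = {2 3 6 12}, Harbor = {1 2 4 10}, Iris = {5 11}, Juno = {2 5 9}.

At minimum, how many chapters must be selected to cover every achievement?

Take {Atlas, Bravo, Echo, Flint, Gala}. Their union is {1, 2, 3, 4, 5, 6, 7, 8, 9, 10, 11, 12, 13}, which is all 13 achievements.
No 4 of the 10 chapters cover everything (all 210 combinations miss at least one achievement), so 5 is optimal.

5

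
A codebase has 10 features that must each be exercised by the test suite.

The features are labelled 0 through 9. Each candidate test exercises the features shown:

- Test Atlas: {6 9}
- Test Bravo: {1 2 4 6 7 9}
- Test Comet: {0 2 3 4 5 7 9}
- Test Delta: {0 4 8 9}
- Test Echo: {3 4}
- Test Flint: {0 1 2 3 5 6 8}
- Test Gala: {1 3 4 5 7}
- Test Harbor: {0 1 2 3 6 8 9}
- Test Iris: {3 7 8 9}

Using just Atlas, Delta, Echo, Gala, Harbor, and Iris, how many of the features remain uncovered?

Union of Atlas, Delta, Echo, Gala, Harbor, Iris = {0, 1, 2, 3, 4, 5, 6, 7, 8, 9} — that's every feature, so 0 are uncovered.

0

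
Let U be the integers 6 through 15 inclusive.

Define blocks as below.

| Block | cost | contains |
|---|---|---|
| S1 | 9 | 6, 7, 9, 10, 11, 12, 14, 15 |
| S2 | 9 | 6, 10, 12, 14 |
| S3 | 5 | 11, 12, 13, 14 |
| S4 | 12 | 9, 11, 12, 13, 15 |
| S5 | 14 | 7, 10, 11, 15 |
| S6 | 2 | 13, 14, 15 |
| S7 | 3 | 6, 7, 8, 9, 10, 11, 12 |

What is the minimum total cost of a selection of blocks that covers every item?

S6, S7 together cover every item (S6 ∪ S7 = {6, 7, 8, 9, 10, 11, 12, 13, 14, 15}); total cost 2 + 3 = 5.
No covering selection has total cost below 5.

5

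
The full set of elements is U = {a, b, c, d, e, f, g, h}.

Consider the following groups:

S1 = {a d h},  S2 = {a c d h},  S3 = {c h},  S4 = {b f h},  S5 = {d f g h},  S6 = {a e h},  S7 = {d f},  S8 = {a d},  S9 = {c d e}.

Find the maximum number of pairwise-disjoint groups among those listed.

2

S3, S8 are pairwise disjoint (S3={c,h}; S8={a,d}).
Every remaining group overlaps one of these, and no 3 of the listed groups are pairwise disjoint, so 2 is the maximum.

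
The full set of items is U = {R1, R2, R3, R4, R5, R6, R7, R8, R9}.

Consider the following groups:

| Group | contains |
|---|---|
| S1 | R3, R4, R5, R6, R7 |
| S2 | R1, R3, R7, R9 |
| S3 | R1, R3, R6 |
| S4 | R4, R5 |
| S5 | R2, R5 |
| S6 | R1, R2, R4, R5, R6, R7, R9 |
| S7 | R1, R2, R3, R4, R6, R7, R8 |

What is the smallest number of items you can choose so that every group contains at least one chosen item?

H = {R1, R5} meets every group (each contains at least one member of H), and |H| = 2.
The groups S3, S5 are pairwise disjoint, so any hitting set needs a separate item for each — at least 2. Hence 2 is optimal.

2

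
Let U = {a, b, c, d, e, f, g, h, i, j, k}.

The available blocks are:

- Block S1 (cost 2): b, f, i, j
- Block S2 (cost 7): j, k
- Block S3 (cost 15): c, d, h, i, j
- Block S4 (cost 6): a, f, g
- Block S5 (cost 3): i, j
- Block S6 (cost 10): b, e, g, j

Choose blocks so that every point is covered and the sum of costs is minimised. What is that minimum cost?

38

S2, S3, S4, S6 together cover every point (S2 ∪ S3 ∪ S4 ∪ S6 = {a, b, c, d, e, f, g, h, i, j, k}); total cost 7 + 15 + 6 + 10 = 38.
The greedy pick S1, S4, S3, S2, S6 costs 40; no covering selection beats 38.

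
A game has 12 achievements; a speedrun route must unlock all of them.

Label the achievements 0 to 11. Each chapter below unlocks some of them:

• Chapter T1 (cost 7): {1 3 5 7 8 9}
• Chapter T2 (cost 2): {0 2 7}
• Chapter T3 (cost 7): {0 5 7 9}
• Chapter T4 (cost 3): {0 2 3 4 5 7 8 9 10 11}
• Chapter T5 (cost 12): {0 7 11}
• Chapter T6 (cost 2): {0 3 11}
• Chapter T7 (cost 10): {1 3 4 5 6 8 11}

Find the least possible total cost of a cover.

T4, T7 together cover every achievement (T4 ∪ T7 = {0, 1, 2, 3, 4, 5, 6, 7, 8, 9, 10, 11}); total cost 3 + 10 = 13.
No covering selection has total cost below 13.

13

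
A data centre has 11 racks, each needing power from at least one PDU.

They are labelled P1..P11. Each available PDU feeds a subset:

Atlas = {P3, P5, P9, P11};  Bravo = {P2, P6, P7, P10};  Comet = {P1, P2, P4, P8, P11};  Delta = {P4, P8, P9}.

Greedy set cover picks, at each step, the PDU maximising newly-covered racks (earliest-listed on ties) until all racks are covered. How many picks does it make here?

3

Greedy: pick Comet (covers 5 new) → pick Atlas (covers 3 new) → pick Bravo (covers 3 new). Total picks: 3.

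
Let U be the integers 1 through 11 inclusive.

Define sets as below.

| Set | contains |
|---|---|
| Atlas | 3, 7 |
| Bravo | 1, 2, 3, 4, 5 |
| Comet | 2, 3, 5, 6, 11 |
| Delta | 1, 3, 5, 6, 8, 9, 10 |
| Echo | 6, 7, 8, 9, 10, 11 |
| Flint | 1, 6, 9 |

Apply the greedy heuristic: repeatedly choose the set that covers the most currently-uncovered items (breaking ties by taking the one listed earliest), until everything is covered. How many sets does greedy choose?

Greedy: pick Delta (covers 7 new) → pick Bravo (covers 2 new) → pick Echo (covers 2 new). Total picks: 3.
(The true minimum cover uses only 2 sets, so greedy is not optimal here.)

3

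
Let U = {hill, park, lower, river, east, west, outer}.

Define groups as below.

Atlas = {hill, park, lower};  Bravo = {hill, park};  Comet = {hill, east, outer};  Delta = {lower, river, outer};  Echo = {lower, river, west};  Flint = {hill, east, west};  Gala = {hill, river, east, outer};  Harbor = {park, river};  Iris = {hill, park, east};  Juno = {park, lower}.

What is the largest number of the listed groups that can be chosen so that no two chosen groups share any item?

Bravo, Delta are pairwise disjoint (Bravo={hill,park}; Delta={lower,river,outer}).
Every remaining group overlaps one of these, and no 3 of the listed groups are pairwise disjoint, so 2 is the maximum.

2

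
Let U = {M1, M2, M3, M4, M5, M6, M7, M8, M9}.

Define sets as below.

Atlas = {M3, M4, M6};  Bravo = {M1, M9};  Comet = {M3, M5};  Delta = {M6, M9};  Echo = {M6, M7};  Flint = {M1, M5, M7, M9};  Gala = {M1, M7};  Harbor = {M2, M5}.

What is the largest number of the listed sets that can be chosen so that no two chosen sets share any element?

Delta, Gala, Harbor are pairwise disjoint (Delta={M6,M9}; Gala={M1,M7}; Harbor={M2,M5}).
Every remaining set overlaps one of these, and no 4 of the listed sets are pairwise disjoint, so 3 is the maximum.

3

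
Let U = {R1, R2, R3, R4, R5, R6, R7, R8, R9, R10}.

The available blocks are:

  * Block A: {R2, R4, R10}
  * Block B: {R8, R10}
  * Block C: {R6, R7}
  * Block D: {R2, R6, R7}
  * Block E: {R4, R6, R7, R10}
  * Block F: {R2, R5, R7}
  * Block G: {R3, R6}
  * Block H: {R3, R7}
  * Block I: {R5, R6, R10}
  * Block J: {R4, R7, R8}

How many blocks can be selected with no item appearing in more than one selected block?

B, F, G are pairwise disjoint (B={R8,R10}; F={R2,R5,R7}; G={R3,R6}).
Every remaining block overlaps one of these, and no 4 of the listed blocks are pairwise disjoint, so 3 is the maximum.

3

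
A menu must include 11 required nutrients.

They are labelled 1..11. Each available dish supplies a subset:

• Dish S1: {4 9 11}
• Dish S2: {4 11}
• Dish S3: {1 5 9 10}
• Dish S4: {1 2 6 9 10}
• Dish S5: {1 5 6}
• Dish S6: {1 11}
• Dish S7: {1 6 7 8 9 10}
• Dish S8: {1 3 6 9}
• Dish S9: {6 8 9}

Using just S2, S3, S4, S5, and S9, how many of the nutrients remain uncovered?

2

Union of S2, S3, S4, S5, S9 = {1, 2, 4, 5, 6, 8, 9, 10, 11}.
Not covered: 3, 7 — 2 nutrients.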